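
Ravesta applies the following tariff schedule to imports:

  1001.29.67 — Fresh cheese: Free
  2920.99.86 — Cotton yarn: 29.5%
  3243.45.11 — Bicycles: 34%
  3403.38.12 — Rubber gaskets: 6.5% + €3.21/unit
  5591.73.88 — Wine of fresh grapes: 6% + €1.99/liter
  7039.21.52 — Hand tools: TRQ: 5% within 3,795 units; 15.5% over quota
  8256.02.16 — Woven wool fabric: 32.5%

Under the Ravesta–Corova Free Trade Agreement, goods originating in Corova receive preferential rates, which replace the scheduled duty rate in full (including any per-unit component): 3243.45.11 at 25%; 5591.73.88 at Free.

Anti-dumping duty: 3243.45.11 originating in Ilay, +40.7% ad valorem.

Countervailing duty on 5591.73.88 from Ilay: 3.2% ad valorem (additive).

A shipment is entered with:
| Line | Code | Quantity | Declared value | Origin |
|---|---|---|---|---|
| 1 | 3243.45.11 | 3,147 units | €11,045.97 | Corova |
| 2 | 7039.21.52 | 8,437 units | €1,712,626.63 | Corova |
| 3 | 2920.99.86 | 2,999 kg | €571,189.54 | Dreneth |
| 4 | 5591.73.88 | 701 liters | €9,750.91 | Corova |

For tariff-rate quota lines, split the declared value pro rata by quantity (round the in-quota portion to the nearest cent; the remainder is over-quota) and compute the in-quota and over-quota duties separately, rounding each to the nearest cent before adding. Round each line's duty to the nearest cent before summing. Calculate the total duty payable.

Line 1 (3243.45.11, Corova, 3,147 units, €11,045.97):
Base rate for 3243.45.11 is 34%.
Origin Corova qualifies under the Ravesta–Corova agreement and 3243.45.11 is covered: preferential rate 25% applies instead.
The additional-duty order on 3243.45.11 targets Ilay, not Corova; it does not apply.
Duty = €11,045.97 × 25% = €2,761.49.
Line 2 (7039.21.52, Corova, 8,437 units, €1,712,626.63):
Code 7039.21.52 is under a tariff-rate quota (threshold 3,795 units). In-quota: 3,795 units at 5%; over-quota: 4,642 units at 15.5%.
Pro-rata value split: in-quota = €1,712,626.63 × 3,795/8,437 = €770,347.05; over-quota = €1,712,626.63 − €770,347.05 = €942,279.58.
In-quota duty = €770,347.05 × 5% = €38,517.35. Over-quota duty = €942,279.58 × 15.5% = €146,053.33.
Line duty = €38,517.35 + €146,053.33 = €184,570.68.
Line 3 (2920.99.86, Dreneth, 2,999 kg, €571,189.54):
Base rate for 2920.99.86 is 29.5%.
Duty = €571,189.54 × 29.5% = €168,500.91.
Line 4 (5591.73.88, Corova, 701 liters, €9,750.91):
Base rate for 5591.73.88 is 6% + €1.99/liter.
Origin Corova qualifies under the Ravesta–Corova agreement and 5591.73.88 is covered: preferential rate Free applies instead.
The additional-duty order on 5591.73.88 targets Ilay, not Corova; it does not apply.
Duty = €9,750.91 × 0% = €0.00.
Total = €2,761.49 + €184,570.68 + €168,500.91 + €0.00 = €355,833.08.

€355,833.08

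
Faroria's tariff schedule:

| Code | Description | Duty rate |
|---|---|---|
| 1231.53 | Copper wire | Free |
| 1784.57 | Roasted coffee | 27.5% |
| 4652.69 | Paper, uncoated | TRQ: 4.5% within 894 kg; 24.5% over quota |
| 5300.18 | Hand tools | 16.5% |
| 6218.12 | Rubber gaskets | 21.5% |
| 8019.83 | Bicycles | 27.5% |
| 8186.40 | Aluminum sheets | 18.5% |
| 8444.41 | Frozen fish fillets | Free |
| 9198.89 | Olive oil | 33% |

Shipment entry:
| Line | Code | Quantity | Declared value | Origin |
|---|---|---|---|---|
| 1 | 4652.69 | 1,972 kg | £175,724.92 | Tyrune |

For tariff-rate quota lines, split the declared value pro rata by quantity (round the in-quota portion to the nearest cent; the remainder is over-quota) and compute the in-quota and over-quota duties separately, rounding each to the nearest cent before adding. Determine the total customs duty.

Line 1 (4652.69, Tyrune, 1,972 kg, £175,724.92):
Code 4652.69 is under a tariff-rate quota (threshold 894 kg). In-quota: 894 kg at 4.5%; over-quota: 1,078 kg at 24.5%.
Pro-rata value split: in-quota = £175,724.92 × 894/1,972 = £79,664.34; over-quota = £175,724.92 − £79,664.34 = £96,060.58.
In-quota duty = £79,664.34 × 4.5% = £3,584.90. Over-quota duty = £96,060.58 × 24.5% = £23,534.84.
Line duty = £3,584.90 + £23,534.84 = £27,119.74.

£27,119.74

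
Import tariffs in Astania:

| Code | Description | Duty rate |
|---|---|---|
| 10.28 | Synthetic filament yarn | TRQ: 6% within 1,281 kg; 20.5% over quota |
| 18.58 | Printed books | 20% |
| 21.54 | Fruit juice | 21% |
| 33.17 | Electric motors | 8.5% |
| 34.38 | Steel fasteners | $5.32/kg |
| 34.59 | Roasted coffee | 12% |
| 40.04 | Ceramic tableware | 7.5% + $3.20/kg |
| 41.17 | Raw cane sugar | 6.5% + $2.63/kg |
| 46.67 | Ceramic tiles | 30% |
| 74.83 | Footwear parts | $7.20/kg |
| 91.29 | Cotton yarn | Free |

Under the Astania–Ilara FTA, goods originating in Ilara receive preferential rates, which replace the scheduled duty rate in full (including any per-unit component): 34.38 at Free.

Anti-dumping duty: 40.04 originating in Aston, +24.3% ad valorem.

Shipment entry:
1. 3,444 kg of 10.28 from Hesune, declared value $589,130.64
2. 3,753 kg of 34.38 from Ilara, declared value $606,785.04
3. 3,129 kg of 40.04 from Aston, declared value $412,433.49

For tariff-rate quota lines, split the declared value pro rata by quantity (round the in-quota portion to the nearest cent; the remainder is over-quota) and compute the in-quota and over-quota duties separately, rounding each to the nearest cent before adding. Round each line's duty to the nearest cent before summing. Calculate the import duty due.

$230,164.89

Line 1 (10.28, Hesune, 3,444 kg, $589,130.64):
Code 10.28 is under a tariff-rate quota (threshold 1,281 kg). In-quota: 1,281 kg at 6%; over-quota: 2,163 kg at 20.5%.
Pro-rata value split: in-quota = $589,130.64 × 1,281/3,444 = $219,127.86; over-quota = $589,130.64 − $219,127.86 = $370,002.78.
In-quota duty = $219,127.86 × 6% = $13,147.67. Over-quota duty = $370,002.78 × 20.5% = $75,850.57.
Line duty = $13,147.67 + $75,850.57 = $88,998.24.
Line 2 (34.38, Ilara, 3,753 kg, $606,785.04):
Base rate for 34.38 is $5.32/kg.
Origin Ilara qualifies under the Astania–Ilara agreement and 34.38 is covered: preferential rate Free applies instead.
Duty = $606,785.04 × 0% = $0.00.
Line 3 (40.04, Aston, 3,129 kg, $412,433.49):
Base rate for 40.04 is 7.5% + $3.20/kg.
Additional duty on 40.04 from Aston: +24.3%. Applied ad valorem rate: 7.5% + 24.3% = 31.8%.
Duty = $412,433.49 × 31.8% + 3,129 × $3.20 = $141,166.65.
Total = $88,998.24 + $0.00 + $141,166.65 = $230,164.89.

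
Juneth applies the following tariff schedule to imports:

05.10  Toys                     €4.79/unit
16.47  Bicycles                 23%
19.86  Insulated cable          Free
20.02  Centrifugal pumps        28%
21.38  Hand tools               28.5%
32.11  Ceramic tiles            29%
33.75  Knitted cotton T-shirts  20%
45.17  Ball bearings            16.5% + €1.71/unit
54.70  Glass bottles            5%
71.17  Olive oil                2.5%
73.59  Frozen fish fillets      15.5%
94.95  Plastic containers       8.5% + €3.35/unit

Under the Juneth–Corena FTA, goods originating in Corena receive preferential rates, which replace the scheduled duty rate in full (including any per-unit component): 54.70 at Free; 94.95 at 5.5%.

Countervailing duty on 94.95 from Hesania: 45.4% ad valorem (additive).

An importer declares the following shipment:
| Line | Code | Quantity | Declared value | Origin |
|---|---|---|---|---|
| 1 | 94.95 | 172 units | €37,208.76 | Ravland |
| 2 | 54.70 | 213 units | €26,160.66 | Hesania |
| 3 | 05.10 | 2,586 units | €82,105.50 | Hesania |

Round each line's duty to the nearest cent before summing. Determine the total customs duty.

€17,433.91

Line 1 (94.95, Ravland, 172 units, €37,208.76):
Base rate for 94.95 is 8.5% + €3.35/unit.
94.95 has an FTA preferential rate, but origin Ravland is not Corena; base rate stands.
The additional-duty order on 94.95 targets Hesania, not Ravland; it does not apply.
Duty = €37,208.76 × 8.5% + 172 × €3.35 = €3,738.94.
Line 2 (54.70, Hesania, 213 units, €26,160.66):
Base rate for 54.70 is 5%.
54.70 has an FTA preferential rate, but origin Hesania is not Corena; base rate stands.
Duty = €26,160.66 × 5% = €1,308.03.
Line 3 (05.10, Hesania, 2,586 units, €82,105.50):
Base rate for 05.10 is €4.79/unit.
Duty = 2,586 × €4.79 = €12,386.94.
Total = €3,738.94 + €1,308.03 + €12,386.94 = €17,433.91.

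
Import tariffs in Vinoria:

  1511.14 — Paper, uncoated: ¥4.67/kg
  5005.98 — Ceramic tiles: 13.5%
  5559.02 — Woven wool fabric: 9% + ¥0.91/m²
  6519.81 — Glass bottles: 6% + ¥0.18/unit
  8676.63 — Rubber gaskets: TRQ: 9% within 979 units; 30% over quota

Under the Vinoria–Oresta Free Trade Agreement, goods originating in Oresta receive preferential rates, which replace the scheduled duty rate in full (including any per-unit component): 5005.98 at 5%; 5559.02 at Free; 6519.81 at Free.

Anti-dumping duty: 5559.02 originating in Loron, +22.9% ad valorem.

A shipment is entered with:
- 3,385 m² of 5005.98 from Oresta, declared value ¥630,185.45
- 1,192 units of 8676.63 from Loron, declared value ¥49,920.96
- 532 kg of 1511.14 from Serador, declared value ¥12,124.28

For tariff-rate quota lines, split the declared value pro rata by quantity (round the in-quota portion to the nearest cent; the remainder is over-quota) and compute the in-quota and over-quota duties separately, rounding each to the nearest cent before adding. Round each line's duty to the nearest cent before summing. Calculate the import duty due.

¥40,359.89

Line 1 (5005.98, Oresta, 3,385 m², ¥630,185.45):
Base rate for 5005.98 is 13.5%.
Origin Oresta qualifies under the Vinoria–Oresta agreement and 5005.98 is covered: preferential rate 5% applies instead.
Duty = ¥630,185.45 × 5% = ¥31,509.27.
Line 2 (8676.63, Loron, 1,192 units, ¥49,920.96):
Code 8676.63 is under a tariff-rate quota (threshold 979 units). In-quota: 979 units at 9%; over-quota: 213 units at 30%.
Pro-rata value split: in-quota = ¥49,920.96 × 979/1,192 = ¥41,000.52; over-quota = ¥49,920.96 − ¥41,000.52 = ¥8,920.44.
In-quota duty = ¥41,000.52 × 9% = ¥3,690.05. Over-quota duty = ¥8,920.44 × 30% = ¥2,676.13.
Line duty = ¥3,690.05 + ¥2,676.13 = ¥6,366.18.
Line 3 (1511.14, Serador, 532 kg, ¥12,124.28):
Base rate for 1511.14 is ¥4.67/kg.
Duty = 532 × ¥4.67 = ¥2,484.44.
Total = ¥31,509.27 + ¥6,366.18 + ¥2,484.44 = ¥40,359.89.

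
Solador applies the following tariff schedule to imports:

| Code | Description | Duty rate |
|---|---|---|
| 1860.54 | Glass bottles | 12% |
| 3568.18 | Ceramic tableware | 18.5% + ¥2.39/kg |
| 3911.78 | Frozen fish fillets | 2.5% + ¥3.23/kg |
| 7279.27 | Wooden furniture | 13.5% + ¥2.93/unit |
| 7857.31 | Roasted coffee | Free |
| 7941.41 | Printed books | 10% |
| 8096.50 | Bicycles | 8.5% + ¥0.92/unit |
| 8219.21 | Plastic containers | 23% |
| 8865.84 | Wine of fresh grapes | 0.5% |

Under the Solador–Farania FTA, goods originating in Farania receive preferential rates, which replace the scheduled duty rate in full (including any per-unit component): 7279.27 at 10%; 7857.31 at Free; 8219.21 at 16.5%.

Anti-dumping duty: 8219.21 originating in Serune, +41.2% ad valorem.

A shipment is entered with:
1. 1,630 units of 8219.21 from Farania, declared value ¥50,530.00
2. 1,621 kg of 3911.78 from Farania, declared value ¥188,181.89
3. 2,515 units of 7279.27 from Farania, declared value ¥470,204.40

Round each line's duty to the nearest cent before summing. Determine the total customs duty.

Line 1 (8219.21, Farania, 1,630 units, ¥50,530.00):
Base rate for 8219.21 is 23%.
Origin Farania qualifies under the Solador–Farania agreement and 8219.21 is covered: preferential rate 16.5% applies instead.
The additional-duty order on 8219.21 targets Serune, not Farania; it does not apply.
Duty = ¥50,530.00 × 16.5% = ¥8,337.45.
Line 2 (3911.78, Farania, 1,621 kg, ¥188,181.89):
Base rate for 3911.78 is 2.5% + ¥3.23/kg.
Origin Farania is the FTA partner but 3911.78 is not on the preference list; base rate stands.
Duty = ¥188,181.89 × 2.5% + 1,621 × ¥3.23 = ¥9,940.38.
Line 3 (7279.27, Farania, 2,515 units, ¥470,204.40):
Base rate for 7279.27 is 13.5% + ¥2.93/unit.
Origin Farania qualifies under the Solador–Farania agreement and 7279.27 is covered: preferential rate 10% applies instead.
Duty = ¥470,204.40 × 10% = ¥47,020.44.
Total = ¥8,337.45 + ¥9,940.38 + ¥47,020.44 = ¥65,298.27.

¥65,298.27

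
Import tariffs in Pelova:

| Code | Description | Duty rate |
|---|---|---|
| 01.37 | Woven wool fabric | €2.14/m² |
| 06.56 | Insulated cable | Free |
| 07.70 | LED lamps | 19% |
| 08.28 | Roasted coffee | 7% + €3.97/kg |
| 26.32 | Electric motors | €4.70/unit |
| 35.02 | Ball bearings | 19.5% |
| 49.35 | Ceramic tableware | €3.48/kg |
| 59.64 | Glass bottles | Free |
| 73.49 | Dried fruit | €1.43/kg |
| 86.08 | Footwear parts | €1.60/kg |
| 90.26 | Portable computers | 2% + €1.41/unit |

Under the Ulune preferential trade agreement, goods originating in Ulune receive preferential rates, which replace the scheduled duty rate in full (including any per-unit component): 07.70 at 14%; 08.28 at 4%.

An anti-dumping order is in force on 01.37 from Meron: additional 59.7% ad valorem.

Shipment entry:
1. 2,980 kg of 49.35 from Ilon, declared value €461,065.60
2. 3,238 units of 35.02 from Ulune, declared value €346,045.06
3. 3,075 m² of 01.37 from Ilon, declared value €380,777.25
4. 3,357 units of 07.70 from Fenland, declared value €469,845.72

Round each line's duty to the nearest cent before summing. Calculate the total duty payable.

€173,700.38

Line 1 (49.35, Ilon, 2,980 kg, €461,065.60):
Base rate for 49.35 is €3.48/kg.
Duty = 2,980 × €3.48 = €10,370.40.
Line 2 (35.02, Ulune, 3,238 units, €346,045.06):
Base rate for 35.02 is 19.5%.
Origin Ulune is the FTA partner but 35.02 is not on the preference list; base rate stands.
Duty = €346,045.06 × 19.5% = €67,478.79.
Line 3 (01.37, Ilon, 3,075 m², €380,777.25):
Base rate for 01.37 is €2.14/m².
The additional-duty order on 01.37 targets Meron, not Ilon; it does not apply.
Duty = 3,075 × €2.14 = €6,580.50.
Line 4 (07.70, Fenland, 3,357 units, €469,845.72):
Base rate for 07.70 is 19%.
07.70 has an FTA preferential rate, but origin Fenland is not Ulune; base rate stands.
Duty = €469,845.72 × 19% = €89,270.69.
Total = €10,370.40 + €67,478.79 + €6,580.50 + €89,270.69 = €173,700.38.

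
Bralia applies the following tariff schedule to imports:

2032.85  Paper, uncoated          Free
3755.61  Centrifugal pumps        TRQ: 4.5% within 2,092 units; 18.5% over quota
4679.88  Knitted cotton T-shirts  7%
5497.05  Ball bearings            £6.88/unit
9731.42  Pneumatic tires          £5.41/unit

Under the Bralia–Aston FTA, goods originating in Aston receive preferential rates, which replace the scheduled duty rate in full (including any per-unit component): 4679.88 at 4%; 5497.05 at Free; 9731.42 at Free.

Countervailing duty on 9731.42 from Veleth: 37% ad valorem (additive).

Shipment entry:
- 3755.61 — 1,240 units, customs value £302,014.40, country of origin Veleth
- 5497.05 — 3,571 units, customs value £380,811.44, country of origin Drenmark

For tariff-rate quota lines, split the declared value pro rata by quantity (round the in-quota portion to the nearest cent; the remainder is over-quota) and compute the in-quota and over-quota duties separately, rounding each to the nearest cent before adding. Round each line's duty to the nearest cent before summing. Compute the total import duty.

Line 1 (3755.61, Veleth, 1,240 units, £302,014.40):
Code 3755.61 is under a tariff-rate quota (threshold 2,092 units). Quantity 1,240 units is within the quota, so the in-quota rate 4.5% applies to the full value.
Duty = £302,014.40 × 4.5% = £13,590.65.
Line 2 (5497.05, Drenmark, 3,571 units, £380,811.44):
Base rate for 5497.05 is £6.88/unit.
5497.05 has an FTA preferential rate, but origin Drenmark is not Aston; base rate stands.
Duty = 3,571 × £6.88 = £24,568.48.
Total = £13,590.65 + £24,568.48 = £38,159.13.

£38,159.13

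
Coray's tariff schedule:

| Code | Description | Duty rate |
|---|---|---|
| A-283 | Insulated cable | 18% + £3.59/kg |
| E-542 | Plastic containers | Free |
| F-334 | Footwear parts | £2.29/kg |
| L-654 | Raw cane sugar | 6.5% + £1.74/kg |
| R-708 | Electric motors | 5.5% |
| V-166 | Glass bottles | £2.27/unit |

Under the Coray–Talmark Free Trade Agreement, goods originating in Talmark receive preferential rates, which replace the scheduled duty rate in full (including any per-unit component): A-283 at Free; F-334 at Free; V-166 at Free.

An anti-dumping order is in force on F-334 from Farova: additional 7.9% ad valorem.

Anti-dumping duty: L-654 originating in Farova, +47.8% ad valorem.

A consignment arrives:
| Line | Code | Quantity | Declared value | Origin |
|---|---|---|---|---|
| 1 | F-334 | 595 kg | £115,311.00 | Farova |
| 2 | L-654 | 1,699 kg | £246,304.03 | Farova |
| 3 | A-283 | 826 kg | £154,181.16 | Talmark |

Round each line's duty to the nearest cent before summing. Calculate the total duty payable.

Line 1 (F-334, Farova, 595 kg, £115,311.00):
Base rate for F-334 is £2.29/kg.
F-334 has an FTA preferential rate, but origin Farova is not Talmark; base rate stands.
Additional duty on F-334 from Farova: +7.9% ad valorem. Applied ad valorem rate = 7.9%.
Duty = £115,311.00 × 7.9% + 595 × £2.29 = £10,472.12.
Line 2 (L-654, Farova, 1,699 kg, £246,304.03):
Base rate for L-654 is 6.5% + £1.74/kg.
Additional duty on L-654 from Farova: +47.8%. Applied ad valorem rate: 6.5% + 47.8% = 54.3%.
Duty = £246,304.03 × 54.3% + 1,699 × £1.74 = £136,699.35.
Line 3 (A-283, Talmark, 826 kg, £154,181.16):
Base rate for A-283 is 18% + £3.59/kg.
Origin Talmark qualifies under the Coray–Talmark agreement and A-283 is covered: preferential rate Free applies instead.
Duty = £154,181.16 × 0% = £0.00.
Total = £10,472.12 + £136,699.35 + £0.00 = £147,171.47.

£147,171.47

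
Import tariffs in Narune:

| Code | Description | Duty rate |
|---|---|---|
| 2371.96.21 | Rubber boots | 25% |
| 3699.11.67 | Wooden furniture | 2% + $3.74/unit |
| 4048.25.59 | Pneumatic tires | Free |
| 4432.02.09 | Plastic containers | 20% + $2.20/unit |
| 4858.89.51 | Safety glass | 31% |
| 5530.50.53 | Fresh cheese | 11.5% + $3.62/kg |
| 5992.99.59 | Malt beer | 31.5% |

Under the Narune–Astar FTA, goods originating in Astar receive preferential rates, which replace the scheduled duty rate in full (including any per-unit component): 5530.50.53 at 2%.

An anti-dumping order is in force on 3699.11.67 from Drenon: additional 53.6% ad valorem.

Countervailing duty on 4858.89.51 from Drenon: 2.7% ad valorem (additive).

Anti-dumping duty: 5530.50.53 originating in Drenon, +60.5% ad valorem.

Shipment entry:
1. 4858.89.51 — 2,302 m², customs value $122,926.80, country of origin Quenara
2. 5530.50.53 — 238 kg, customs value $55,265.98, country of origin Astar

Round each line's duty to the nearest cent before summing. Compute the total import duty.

Line 1 (4858.89.51, Quenara, 2,302 m², $122,926.80):
Base rate for 4858.89.51 is 31%.
The additional-duty order on 4858.89.51 targets Drenon, not Quenara; it does not apply.
Duty = $122,926.80 × 31% = $38,107.31.
Line 2 (5530.50.53, Astar, 238 kg, $55,265.98):
Base rate for 5530.50.53 is 11.5% + $3.62/kg.
Origin Astar qualifies under the Narune–Astar agreement and 5530.50.53 is covered: preferential rate 2% applies instead.
The additional-duty order on 5530.50.53 targets Drenon, not Astar; it does not apply.
Duty = $55,265.98 × 2% = $1,105.32.
Total = $38,107.31 + $1,105.32 = $39,212.63.

$39,212.63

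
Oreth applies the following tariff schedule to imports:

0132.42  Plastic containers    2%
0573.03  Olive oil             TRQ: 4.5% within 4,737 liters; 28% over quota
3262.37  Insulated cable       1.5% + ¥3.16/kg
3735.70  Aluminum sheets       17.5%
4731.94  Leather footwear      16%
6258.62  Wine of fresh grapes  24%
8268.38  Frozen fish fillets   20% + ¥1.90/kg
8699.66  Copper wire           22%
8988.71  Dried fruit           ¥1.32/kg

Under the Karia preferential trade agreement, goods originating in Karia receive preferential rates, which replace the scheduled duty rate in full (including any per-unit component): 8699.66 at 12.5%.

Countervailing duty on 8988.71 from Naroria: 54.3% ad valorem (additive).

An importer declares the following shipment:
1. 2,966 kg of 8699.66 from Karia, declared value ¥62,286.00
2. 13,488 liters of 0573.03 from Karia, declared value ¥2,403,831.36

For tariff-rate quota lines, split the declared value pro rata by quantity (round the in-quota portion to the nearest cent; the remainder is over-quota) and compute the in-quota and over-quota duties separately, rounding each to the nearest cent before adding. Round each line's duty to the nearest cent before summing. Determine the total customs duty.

Line 1 (8699.66, Karia, 2,966 kg, ¥62,286.00):
Base rate for 8699.66 is 22%.
Origin Karia qualifies under the Oreth–Karia agreement and 8699.66 is covered: preferential rate 12.5% applies instead.
Duty = ¥62,286.00 × 12.5% = ¥7,785.75.
Line 2 (0573.03, Karia, 13,488 liters, ¥2,403,831.36):
Code 0573.03 is under a tariff-rate quota (threshold 4,737 liters). In-quota: 4,737 liters at 4.5%; over-quota: 8,751 liters at 28%.
Pro-rata value split: in-quota = ¥2,403,831.36 × 4,737/13,488 = ¥844,228.14; over-quota = ¥2,403,831.36 − ¥844,228.14 = ¥1,559,603.22.
In-quota duty = ¥844,228.14 × 4.5% = ¥37,990.27. Over-quota duty = ¥1,559,603.22 × 28% = ¥436,688.90.
Line duty = ¥37,990.27 + ¥436,688.90 = ¥474,679.17.
Total = ¥7,785.75 + ¥474,679.17 = ¥482,464.92.

¥482,464.92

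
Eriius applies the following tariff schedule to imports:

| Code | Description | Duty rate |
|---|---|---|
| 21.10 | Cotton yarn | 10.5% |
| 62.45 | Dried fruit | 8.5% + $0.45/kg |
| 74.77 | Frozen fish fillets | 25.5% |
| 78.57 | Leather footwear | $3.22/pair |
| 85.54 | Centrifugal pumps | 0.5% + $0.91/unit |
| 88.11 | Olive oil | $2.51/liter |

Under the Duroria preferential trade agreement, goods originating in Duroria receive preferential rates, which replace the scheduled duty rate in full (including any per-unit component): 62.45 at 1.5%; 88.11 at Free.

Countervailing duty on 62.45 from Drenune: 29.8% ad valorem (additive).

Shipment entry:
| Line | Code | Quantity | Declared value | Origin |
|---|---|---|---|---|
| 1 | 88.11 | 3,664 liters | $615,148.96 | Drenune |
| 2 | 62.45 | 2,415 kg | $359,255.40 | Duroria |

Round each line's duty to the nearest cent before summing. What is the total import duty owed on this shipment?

Line 1 (88.11, Drenune, 3,664 liters, $615,148.96):
Base rate for 88.11 is $2.51/liter.
88.11 has an FTA preferential rate, but origin Drenune is not Duroria; base rate stands.
Duty = 3,664 × $2.51 = $9,196.64.
Line 2 (62.45, Duroria, 2,415 kg, $359,255.40):
Base rate for 62.45 is 8.5% + $0.45/kg.
Origin Duroria qualifies under the Eriius–Duroria agreement and 62.45 is covered: preferential rate 1.5% applies instead.
The additional-duty order on 62.45 targets Drenune, not Duroria; it does not apply.
Duty = $359,255.40 × 1.5% = $5,388.83.
Total = $9,196.64 + $5,388.83 = $14,585.47.

$14,585.47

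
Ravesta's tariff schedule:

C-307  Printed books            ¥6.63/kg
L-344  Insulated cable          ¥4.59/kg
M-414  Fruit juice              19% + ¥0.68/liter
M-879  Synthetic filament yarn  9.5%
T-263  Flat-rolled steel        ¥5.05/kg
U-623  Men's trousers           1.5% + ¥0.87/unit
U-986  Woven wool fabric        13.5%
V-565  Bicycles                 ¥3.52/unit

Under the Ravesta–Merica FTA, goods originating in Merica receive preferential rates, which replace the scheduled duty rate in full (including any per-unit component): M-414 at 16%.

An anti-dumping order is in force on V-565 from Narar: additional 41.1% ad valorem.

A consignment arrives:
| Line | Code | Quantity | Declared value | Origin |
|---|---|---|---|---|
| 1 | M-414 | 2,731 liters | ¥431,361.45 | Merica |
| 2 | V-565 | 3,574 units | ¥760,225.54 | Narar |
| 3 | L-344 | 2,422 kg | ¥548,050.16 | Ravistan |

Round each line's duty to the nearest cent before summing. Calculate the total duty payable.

¥405,167.99

Line 1 (M-414, Merica, 2,731 liters, ¥431,361.45):
Base rate for M-414 is 19% + ¥0.68/liter.
Origin Merica qualifies under the Ravesta–Merica agreement and M-414 is covered: preferential rate 16% applies instead.
Duty = ¥431,361.45 × 16% = ¥69,017.83.
Line 2 (V-565, Narar, 3,574 units, ¥760,225.54):
Base rate for V-565 is ¥3.52/unit.
Additional duty on V-565 from Narar: +41.1% ad valorem. Applied ad valorem rate = 41.1%.
Duty = ¥760,225.54 × 41.1% + 3,574 × ¥3.52 = ¥325,033.18.
Line 3 (L-344, Ravistan, 2,422 kg, ¥548,050.16):
Base rate for L-344 is ¥4.59/kg.
Duty = 2,422 × ¥4.59 = ¥11,116.98.
Total = ¥69,017.83 + ¥325,033.18 + ¥11,116.98 = ¥405,167.99.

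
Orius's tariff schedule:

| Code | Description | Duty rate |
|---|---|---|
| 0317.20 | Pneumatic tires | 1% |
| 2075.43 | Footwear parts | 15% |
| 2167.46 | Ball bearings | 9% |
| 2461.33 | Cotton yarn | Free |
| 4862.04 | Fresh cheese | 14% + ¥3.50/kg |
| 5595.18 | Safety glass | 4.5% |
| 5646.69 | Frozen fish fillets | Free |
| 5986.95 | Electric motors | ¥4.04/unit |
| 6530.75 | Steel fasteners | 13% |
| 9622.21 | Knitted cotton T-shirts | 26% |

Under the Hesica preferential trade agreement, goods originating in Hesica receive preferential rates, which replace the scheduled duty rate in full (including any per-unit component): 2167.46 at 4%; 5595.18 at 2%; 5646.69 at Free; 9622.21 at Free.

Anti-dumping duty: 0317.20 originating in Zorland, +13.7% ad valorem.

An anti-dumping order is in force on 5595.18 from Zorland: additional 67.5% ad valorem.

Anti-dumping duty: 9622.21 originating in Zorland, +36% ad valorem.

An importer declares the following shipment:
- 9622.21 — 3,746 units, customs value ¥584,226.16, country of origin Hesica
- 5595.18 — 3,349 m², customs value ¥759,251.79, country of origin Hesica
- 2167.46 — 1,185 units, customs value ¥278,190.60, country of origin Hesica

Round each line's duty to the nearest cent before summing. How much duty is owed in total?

Line 1 (9622.21, Hesica, 3,746 units, ¥584,226.16):
Base rate for 9622.21 is 26%.
Origin Hesica qualifies under the Orius–Hesica agreement and 9622.21 is covered: preferential rate Free applies instead.
The additional-duty order on 9622.21 targets Zorland, not Hesica; it does not apply.
Duty = ¥584,226.16 × 0% = ¥0.00.
Line 2 (5595.18, Hesica, 3,349 m², ¥759,251.79):
Base rate for 5595.18 is 4.5%.
Origin Hesica qualifies under the Orius–Hesica agreement and 5595.18 is covered: preferential rate 2% applies instead.
The additional-duty order on 5595.18 targets Zorland, not Hesica; it does not apply.
Duty = ¥759,251.79 × 2% = ¥15,185.04.
Line 3 (2167.46, Hesica, 1,185 units, ¥278,190.60):
Base rate for 2167.46 is 9%.
Origin Hesica qualifies under the Orius–Hesica agreement and 2167.46 is covered: preferential rate 4% applies instead.
Duty = ¥278,190.60 × 4% = ¥11,127.62.
Total = ¥0.00 + ¥15,185.04 + ¥11,127.62 = ¥26,312.66.

¥26,312.66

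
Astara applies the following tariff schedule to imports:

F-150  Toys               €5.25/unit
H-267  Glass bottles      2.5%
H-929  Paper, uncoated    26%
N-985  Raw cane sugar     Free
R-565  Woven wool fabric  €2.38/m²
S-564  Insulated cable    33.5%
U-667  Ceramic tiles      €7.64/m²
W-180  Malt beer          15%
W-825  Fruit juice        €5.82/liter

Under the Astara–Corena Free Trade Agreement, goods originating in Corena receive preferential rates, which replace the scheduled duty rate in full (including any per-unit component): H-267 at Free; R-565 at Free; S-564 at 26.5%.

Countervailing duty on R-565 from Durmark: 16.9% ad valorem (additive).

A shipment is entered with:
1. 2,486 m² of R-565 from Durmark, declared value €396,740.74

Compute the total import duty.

Line 1 (R-565, Durmark, 2,486 m², €396,740.74):
Base rate for R-565 is €2.38/m².
R-565 has an FTA preferential rate, but origin Durmark is not Corena; base rate stands.
Additional duty on R-565 from Durmark: +16.9% ad valorem. Applied ad valorem rate = 16.9%.
Duty = €396,740.74 × 16.9% + 2,486 × €2.38 = €72,965.87.

€72,965.87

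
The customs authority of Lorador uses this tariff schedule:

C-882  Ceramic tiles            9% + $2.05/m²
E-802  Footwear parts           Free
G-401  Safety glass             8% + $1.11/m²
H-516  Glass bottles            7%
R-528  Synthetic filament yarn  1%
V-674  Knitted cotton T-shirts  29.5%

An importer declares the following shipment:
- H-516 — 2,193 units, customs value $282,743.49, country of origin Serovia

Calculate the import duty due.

Line 1 (H-516, Serovia, 2,193 units, $282,743.49):
Base rate for H-516 is 7%.
Duty = $282,743.49 × 7% = $19,792.04.

$19,792.04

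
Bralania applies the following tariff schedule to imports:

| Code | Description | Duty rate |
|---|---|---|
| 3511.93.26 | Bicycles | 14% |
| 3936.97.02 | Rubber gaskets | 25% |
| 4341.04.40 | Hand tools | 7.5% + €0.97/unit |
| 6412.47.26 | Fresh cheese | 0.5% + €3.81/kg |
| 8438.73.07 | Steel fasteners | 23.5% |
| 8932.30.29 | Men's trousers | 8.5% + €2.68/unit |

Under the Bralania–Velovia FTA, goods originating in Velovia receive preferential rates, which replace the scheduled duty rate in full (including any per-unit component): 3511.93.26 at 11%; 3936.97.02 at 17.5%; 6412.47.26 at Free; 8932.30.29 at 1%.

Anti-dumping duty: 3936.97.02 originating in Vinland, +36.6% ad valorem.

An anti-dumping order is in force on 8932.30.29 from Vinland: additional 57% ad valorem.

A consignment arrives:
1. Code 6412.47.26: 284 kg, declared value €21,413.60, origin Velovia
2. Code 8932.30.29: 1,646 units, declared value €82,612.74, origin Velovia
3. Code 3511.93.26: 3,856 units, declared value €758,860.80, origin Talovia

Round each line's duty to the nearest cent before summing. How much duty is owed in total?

€107,066.64

Line 1 (6412.47.26, Velovia, 284 kg, €21,413.60):
Base rate for 6412.47.26 is 0.5% + €3.81/kg.
Origin Velovia qualifies under the Bralania–Velovia agreement and 6412.47.26 is covered: preferential rate Free applies instead.
Duty = €21,413.60 × 0% = €0.00.
Line 2 (8932.30.29, Velovia, 1,646 units, €82,612.74):
Base rate for 8932.30.29 is 8.5% + €2.68/unit.
Origin Velovia qualifies under the Bralania–Velovia agreement and 8932.30.29 is covered: preferential rate 1% applies instead.
The additional-duty order on 8932.30.29 targets Vinland, not Velovia; it does not apply.
Duty = €82,612.74 × 1% = €826.13.
Line 3 (3511.93.26, Talovia, 3,856 units, €758,860.80):
Base rate for 3511.93.26 is 14%.
3511.93.26 has an FTA preferential rate, but origin Talovia is not Velovia; base rate stands.
Duty = €758,860.80 × 14% = €106,240.51.
Total = €0.00 + €826.13 + €106,240.51 = €107,066.64.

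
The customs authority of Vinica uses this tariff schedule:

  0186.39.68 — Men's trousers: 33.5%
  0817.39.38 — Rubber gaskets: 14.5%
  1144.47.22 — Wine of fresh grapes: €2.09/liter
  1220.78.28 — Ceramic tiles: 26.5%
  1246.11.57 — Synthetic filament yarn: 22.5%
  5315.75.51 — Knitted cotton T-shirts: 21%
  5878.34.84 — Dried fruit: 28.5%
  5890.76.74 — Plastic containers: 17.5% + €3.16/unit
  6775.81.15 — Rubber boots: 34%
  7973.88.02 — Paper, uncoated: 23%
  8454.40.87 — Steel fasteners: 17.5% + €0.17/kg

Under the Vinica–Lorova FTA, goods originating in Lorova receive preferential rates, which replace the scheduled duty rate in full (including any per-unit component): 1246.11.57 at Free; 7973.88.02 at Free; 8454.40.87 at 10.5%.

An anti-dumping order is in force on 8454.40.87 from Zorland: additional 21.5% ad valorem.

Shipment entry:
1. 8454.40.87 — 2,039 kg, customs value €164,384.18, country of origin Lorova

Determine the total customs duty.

€17,260.34

Line 1 (8454.40.87, Lorova, 2,039 kg, €164,384.18):
Base rate for 8454.40.87 is 17.5% + €0.17/kg.
Origin Lorova qualifies under the Vinica–Lorova agreement and 8454.40.87 is covered: preferential rate 10.5% applies instead.
The additional-duty order on 8454.40.87 targets Zorland, not Lorova; it does not apply.
Duty = €164,384.18 × 10.5% = €17,260.34.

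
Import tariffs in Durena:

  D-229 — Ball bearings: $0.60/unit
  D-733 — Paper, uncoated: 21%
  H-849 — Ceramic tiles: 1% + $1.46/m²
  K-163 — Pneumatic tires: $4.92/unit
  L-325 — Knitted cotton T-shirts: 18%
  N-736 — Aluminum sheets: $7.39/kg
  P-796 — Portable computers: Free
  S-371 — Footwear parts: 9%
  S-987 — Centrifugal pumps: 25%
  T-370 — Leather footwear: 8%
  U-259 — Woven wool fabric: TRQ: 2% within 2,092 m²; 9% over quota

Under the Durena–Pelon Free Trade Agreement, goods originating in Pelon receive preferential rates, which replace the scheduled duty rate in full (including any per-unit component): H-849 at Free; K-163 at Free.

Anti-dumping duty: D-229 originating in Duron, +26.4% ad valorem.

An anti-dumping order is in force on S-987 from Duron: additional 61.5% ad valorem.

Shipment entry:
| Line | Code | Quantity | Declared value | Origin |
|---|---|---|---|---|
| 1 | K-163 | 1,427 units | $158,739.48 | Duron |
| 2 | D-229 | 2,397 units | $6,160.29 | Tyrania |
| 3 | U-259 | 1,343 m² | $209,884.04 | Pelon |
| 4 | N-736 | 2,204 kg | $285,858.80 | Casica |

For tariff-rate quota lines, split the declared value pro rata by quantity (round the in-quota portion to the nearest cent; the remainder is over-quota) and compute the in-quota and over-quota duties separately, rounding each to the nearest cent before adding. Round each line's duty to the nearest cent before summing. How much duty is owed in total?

$28,944.28

Line 1 (K-163, Duron, 1,427 units, $158,739.48):
Base rate for K-163 is $4.92/unit.
K-163 has an FTA preferential rate, but origin Duron is not Pelon; base rate stands.
Duty = 1,427 × $4.92 = $7,020.84.
Line 2 (D-229, Tyrania, 2,397 units, $6,160.29):
Base rate for D-229 is $0.60/unit.
The additional-duty order on D-229 targets Duron, not Tyrania; it does not apply.
Duty = 2,397 × $0.60 = $1,438.20.
Line 3 (U-259, Pelon, 1,343 m², $209,884.04):
Code U-259 is under a tariff-rate quota (threshold 2,092 m²). Quantity 1,343 m² is within the quota, so the in-quota rate 2% applies to the full value.
Duty = $209,884.04 × 2% = $4,197.68.
Line 4 (N-736, Casica, 2,204 kg, $285,858.80):
Base rate for N-736 is $7.39/kg.
Duty = 2,204 × $7.39 = $16,287.56.
Total = $7,020.84 + $1,438.20 + $4,197.68 + $16,287.56 = $28,944.28.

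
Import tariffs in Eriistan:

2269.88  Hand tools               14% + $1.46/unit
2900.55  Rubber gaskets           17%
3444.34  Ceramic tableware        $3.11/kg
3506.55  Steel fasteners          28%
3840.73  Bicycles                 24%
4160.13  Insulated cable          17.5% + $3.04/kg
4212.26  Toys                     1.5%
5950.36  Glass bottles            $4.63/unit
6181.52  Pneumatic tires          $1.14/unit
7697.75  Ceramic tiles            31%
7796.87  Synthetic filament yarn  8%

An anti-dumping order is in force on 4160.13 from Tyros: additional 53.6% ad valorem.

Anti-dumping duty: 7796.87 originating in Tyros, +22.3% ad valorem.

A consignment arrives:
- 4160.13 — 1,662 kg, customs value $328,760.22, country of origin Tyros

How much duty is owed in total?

$238,801.00

Line 1 (4160.13, Tyros, 1,662 kg, $328,760.22):
Base rate for 4160.13 is 17.5% + $3.04/kg.
Additional duty on 4160.13 from Tyros: +53.6%. Applied ad valorem rate: 17.5% + 53.6% = 71.1%.
Duty = $328,760.22 × 71.1% + 1,662 × $3.04 = $238,801.00.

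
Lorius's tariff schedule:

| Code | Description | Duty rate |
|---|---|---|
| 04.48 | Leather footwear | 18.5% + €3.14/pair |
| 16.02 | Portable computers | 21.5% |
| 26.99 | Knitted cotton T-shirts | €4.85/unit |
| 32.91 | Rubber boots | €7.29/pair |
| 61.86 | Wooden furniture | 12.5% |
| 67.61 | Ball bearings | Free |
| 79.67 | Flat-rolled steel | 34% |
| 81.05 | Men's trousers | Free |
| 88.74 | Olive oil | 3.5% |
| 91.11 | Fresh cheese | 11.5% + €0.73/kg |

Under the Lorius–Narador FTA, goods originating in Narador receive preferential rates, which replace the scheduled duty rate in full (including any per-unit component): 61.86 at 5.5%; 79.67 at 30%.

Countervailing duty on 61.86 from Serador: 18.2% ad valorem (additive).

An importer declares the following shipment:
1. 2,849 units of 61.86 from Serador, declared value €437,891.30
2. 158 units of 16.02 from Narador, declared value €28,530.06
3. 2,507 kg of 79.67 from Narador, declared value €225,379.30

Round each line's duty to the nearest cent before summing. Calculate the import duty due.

Line 1 (61.86, Serador, 2,849 units, €437,891.30):
Base rate for 61.86 is 12.5%.
61.86 has an FTA preferential rate, but origin Serador is not Narador; base rate stands.
Additional duty on 61.86 from Serador: +18.2%. Applied ad valorem rate: 12.5% + 18.2% = 30.7%.
Duty = €437,891.30 × 30.7% = €134,432.63.
Line 2 (16.02, Narador, 158 units, €28,530.06):
Base rate for 16.02 is 21.5%.
Origin Narador is the FTA partner but 16.02 is not on the preference list; base rate stands.
Duty = €28,530.06 × 21.5% = €6,133.96.
Line 3 (79.67, Narador, 2,507 kg, €225,379.30):
Base rate for 79.67 is 34%.
Origin Narador qualifies under the Lorius–Narador agreement and 79.67 is covered: preferential rate 30% applies instead.
Duty = €225,379.30 × 30% = €67,613.79.
Total = €134,432.63 + €6,133.96 + €67,613.79 = €208,180.38.

€208,180.38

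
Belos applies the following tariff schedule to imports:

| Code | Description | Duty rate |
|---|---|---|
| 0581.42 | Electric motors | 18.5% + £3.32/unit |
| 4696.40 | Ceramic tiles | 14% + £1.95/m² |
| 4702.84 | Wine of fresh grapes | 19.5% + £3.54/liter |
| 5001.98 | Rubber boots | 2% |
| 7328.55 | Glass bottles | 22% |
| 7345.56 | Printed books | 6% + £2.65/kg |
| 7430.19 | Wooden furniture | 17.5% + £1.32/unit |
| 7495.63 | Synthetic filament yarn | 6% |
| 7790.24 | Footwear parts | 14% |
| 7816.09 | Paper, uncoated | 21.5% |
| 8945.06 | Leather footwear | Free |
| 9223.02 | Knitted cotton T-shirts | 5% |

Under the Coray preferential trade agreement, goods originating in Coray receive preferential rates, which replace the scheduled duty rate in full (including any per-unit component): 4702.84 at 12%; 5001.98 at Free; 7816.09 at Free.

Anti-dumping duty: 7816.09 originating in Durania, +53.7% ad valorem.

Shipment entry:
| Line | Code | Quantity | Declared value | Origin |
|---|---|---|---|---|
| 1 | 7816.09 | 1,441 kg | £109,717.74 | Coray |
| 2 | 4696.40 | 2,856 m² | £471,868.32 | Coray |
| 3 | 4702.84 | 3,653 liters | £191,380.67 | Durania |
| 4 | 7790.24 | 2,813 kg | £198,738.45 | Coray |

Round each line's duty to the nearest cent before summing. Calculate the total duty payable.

£149,704.99

Line 1 (7816.09, Coray, 1,441 kg, £109,717.74):
Base rate for 7816.09 is 21.5%.
Origin Coray qualifies under the Belos–Coray agreement and 7816.09 is covered: preferential rate Free applies instead.
The additional-duty order on 7816.09 targets Durania, not Coray; it does not apply.
Duty = £109,717.74 × 0% = £0.00.
Line 2 (4696.40, Coray, 2,856 m², £471,868.32):
Base rate for 4696.40 is 14% + £1.95/m².
Origin Coray is the FTA partner but 4696.40 is not on the preference list; base rate stands.
Duty = £471,868.32 × 14% + 2,856 × £1.95 = £71,630.76.
Line 3 (4702.84, Durania, 3,653 liters, £191,380.67):
Base rate for 4702.84 is 19.5% + £3.54/liter.
4702.84 has an FTA preferential rate, but origin Durania is not Coray; base rate stands.
Duty = £191,380.67 × 19.5% + 3,653 × £3.54 = £50,250.85.
Line 4 (7790.24, Coray, 2,813 kg, £198,738.45):
Base rate for 7790.24 is 14%.
Origin Coray is the FTA partner but 7790.24 is not on the preference list; base rate stands.
Duty = £198,738.45 × 14% = £27,823.38.
Total = £0.00 + £71,630.76 + £50,250.85 + £27,823.38 = £149,704.99.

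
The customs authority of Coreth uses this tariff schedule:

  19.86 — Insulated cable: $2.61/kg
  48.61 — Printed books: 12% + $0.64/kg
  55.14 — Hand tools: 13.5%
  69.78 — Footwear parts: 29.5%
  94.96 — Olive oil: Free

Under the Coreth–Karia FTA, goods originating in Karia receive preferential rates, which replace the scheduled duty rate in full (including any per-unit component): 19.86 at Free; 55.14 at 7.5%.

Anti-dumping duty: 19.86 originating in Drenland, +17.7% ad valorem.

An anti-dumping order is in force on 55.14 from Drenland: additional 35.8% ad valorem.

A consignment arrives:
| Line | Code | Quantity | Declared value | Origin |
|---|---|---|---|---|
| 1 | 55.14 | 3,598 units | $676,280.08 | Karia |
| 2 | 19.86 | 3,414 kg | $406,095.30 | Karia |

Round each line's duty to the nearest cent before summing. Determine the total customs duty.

Line 1 (55.14, Karia, 3,598 units, $676,280.08):
Base rate for 55.14 is 13.5%.
Origin Karia qualifies under the Coreth–Karia agreement and 55.14 is covered: preferential rate 7.5% applies instead.
The additional-duty order on 55.14 targets Drenland, not Karia; it does not apply.
Duty = $676,280.08 × 7.5% = $50,721.01.
Line 2 (19.86, Karia, 3,414 kg, $406,095.30):
Base rate for 19.86 is $2.61/kg.
Origin Karia qualifies under the Coreth–Karia agreement and 19.86 is covered: preferential rate Free applies instead.
The additional-duty order on 19.86 targets Drenland, not Karia; it does not apply.
Duty = $406,095.30 × 0% = $0.00.
Total = $50,721.01 + $0.00 = $50,721.01.

$50,721.01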